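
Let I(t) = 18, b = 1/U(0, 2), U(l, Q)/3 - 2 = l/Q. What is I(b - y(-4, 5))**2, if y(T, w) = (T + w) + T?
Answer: 324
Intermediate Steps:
U(l, Q) = 6 + 3*l/Q (U(l, Q) = 6 + 3*(l/Q) = 6 + 3*l/Q)
y(T, w) = w + 2*T
b = 1/6 (b = 1/(6 + 3*0/2) = 1/(6 + 3*0*(1/2)) = 1/(6 + 0) = 1/6 ≈ 0.16667)
I(b - y(-4, 5))**2 = 18**2 = 324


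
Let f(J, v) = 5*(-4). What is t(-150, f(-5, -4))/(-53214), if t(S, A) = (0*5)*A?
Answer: 0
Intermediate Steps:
f(J, v) = -20
t(S, A) = 0 (t(S, A) = 0*A = 0)
t(-150, f(-5, -4))/(-53214) = 0/(-53214) = 0*(-1/53214) = 0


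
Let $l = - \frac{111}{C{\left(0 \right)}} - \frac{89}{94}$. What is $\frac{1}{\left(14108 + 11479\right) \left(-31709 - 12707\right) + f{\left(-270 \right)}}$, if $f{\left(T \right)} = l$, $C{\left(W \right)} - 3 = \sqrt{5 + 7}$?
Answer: $- \frac{10041867316082}{11412301855341175586401} + \frac{653864 \sqrt{3}}{11412301855341175586401} \approx -8.7992 \cdot 10^{-10}$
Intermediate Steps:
$C{\left(W \right)} = 3 + 2 \sqrt{3}$ ($C{\left(W \right)} = 3 + \sqrt{5 + 7} = 3 + \sqrt{12} = 3 + 2 \sqrt{3}$)
$l = - \frac{89}{94} - \frac{111}{3 + 2 \sqrt{3}}$ ($l = - \frac{111}{3 + 2 \sqrt{3}} - \frac{89}{94} = - \frac{89}{94} - \frac{111}{3 + 2 \sqrt{3}} \approx -18.119$)
$f{\left(T \right)} = \frac{10345}{94} - 74 \sqrt{3}$
$\frac{1}{\left(14108 + 11479\right) \left(-31709 - 12707\right) + f{\left(-270 \right)}} = \frac{1}{\left(14108 + 11479\right) \left(-31709 - 12707\right) + \left(\frac{10345}{94} - 74 \sqrt{3}\right)} = \frac{1}{25587 \left(-44416\right) + \left(\frac{10345}{94} - 74 \sqrt{3}\right)} = \frac{1}{-1136472192 + \left(\frac{10345}{94} - 74 \sqrt{3}\right)} = \frac{1}{- \frac{106828375703}{94} - 74 \sqrt{3}}$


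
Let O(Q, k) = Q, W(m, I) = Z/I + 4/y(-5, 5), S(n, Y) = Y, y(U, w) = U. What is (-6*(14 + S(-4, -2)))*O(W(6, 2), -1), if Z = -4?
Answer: 1008/5 ≈ 201.60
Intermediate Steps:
W(m, I) = -4/5 - 4/I (W(m, I) = -4/I + 4/(-5) = -4/I + 4*(-1/5) = -4/I - 4/5 = -4/5 - 4/I)
(-6*(14 + S(-4, -2)))*O(W(6, 2), -1) = (-6*(14 - 2))*(-4/5 - 4/2) = (-6*12)*(-4/5 - 4*1/2) = -72*(-4/5 - 2) = -72*(-14/5) = 1008/5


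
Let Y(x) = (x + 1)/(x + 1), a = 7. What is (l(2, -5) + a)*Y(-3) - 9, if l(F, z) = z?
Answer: -7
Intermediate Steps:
Y(x) = 1 (Y(x) = (1 + x)/(1 + x) = 1)
(l(2, -5) + a)*Y(-3) - 9 = (-5 + 7)*1 - 9 = 2*1 - 9 = 2 - 9 = -7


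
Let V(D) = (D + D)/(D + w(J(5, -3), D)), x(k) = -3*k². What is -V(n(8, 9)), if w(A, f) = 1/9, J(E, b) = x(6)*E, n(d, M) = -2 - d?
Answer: -180/89 ≈ -2.0225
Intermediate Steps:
J(E, b) = -108*E (J(E, b) = (-3*6²)*E = (-3*36)*E = -108*E)
w(A, f) = ⅑
V(D) = 2*D/(⅑ + D) (V(D) = (D + D)/(D + ⅑) = (2*D)/(⅑ + D) = 2*D/(⅑ + D))
-V(n(8, 9)) = -18*(-2 - 1*8)/(1 + 9*(-2 - 1*8)) = -18*(-2 - 8)/(1 + 9*(-2 - 8)) = -18*(-10)/(1 + 9*(-10)) = -18*(-10)/(1 - 90) = -18*(-10)/(-89) = -18*(-10)*(-1)/89 = -1*180/89 = -180/89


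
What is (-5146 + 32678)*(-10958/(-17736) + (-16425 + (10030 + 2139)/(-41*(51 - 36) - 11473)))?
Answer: -3029797298511605/6699774 ≈ -4.5222e+8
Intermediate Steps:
(-5146 + 32678)*(-10958/(-17736) + (-16425 + (10030 + 2139)/(-41*(51 - 36) - 11473))) = 27532*(-10958*(-1/17736) + (-16425 + 12169/(-41*15 - 11473))) = 27532*(5479/8868 + (-16425 + 12169/(-615 - 11473))) = 27532*(5479/8868 + (-16425 + 12169/(-12088))) = 27532*(5479/8868 + (-16425 + 12169*(-1/12088))) = 27532*(5479/8868 + (-16425 - 12169/12088)) = 27532*(5479/8868 - 198557569/12088) = 27532*(-440185572935/26799096) = -3029797298511605/6699774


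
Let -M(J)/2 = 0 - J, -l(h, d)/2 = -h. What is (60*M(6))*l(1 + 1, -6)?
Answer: 2880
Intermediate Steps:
l(h, d) = 2*h (l(h, d) = -(-2)*h = 2*h)
M(J) = 2*J (M(J) = -2*(0 - J) = -(-2)*J = 2*J)
(60*M(6))*l(1 + 1, -6) = (60*(2*6))*(2*(1 + 1)) = (60*12)*(2*2) = 720*4 = 2880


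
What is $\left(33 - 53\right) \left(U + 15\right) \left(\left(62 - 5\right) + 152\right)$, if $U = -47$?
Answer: $133760$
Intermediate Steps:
$\left(33 - 53\right) \left(U + 15\right) \left(\left(62 - 5\right) + 152\right) = \left(33 - 53\right) \left(-47 + 15\right) \left(\left(62 - 5\right) + 152\right) = \left(-20\right) \left(-32\right) \left(57 + 152\right) = 640 \cdot 209 = 133760$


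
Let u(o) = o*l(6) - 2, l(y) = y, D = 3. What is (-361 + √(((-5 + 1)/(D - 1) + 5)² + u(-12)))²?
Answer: (361 - I*√65)² ≈ 1.3026e+5 - 5821.0*I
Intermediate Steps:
u(o) = -2 + 6*o (u(o) = o*6 - 2 = 6*o - 2 = -2 + 6*o)
(-361 + √(((-5 + 1)/(D - 1) + 5)² + u(-12)))² = (-361 + √(((-5 + 1)/(3 - 1) + 5)² + (-2 + 6*(-12))))² = (-361 + √((-4/2 + 5)² + (-2 - 72)))² = (-361 + √((-4*½ + 5)² - 74))² = (-361 + √((-2 + 5)² - 74))² = (-361 + √(3² - 74))² = (-361 + √(9 - 74))² = (-361 + √(-65))² = (-361 + I*√65)²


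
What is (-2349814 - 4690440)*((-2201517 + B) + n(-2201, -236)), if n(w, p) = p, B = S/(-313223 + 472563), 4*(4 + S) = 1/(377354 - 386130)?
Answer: 43351921124147553621119/2796735680 ≈ 1.5501e+13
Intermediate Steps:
S = -140417/35104 (S = -4 + 1/(4*(377354 - 386130)) = -4 + (¼)/(-8776) = -4 + (¼)*(-1/8776) = -4 - 1/35104 = -140417/35104 ≈ -4.0000)
B = -140417/5593471360 (B = -140417/(35104*(-313223 + 472563)) = -140417/35104/159340 = -140417/35104*1/159340 = -140417/5593471360 ≈ -2.5104e-5)
(-2349814 - 4690440)*((-2201517 + B) + n(-2201, -236)) = (-2349814 - 4690440)*((-2201517 - 140417/5593471360) - 236) = -7040254*(-12314122288193537/5593471360 - 236) = -7040254*(-12315442347434497/5593471360) = 43351921124147553621119/2796735680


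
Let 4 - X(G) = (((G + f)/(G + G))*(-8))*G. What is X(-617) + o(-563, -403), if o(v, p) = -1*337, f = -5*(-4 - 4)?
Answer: -2641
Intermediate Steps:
f = 40 (f = -5*(-8) = 40)
o(v, p) = -337
X(G) = 164 + 4*G (X(G) = 4 - ((G + 40)/(G + G))*(-8)*G = 4 - ((40 + G)/((2*G)))*(-8)*G = 4 - ((40 + G)*(1/(2*G)))*(-8)*G = 4 - ((40 + G)/(2*G))*(-8)*G = 4 - (-4*(40 + G)/G)*G = 4 - (-160 - 4*G) = 4 + (160 + 4*G) = 164 + 4*G)
X(-617) + o(-563, -403) = (164 + 4*(-617)) - 337 = (164 - 2468) - 337 = -2304 - 337 = -2641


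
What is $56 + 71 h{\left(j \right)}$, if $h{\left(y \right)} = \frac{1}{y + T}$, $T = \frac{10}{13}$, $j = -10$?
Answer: $\frac{5797}{120} \approx 48.308$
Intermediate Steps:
$T = \frac{10}{13}$ ($T = 10 \cdot \frac{1}{13} = \frac{10}{13} \approx 0.76923$)
$h{\left(y \right)} = \frac{1}{\frac{10}{13} + y}$ ($h{\left(y \right)} = \frac{1}{y + \frac{10}{13}} = \frac{1}{\frac{10}{13} + y}$)
$56 + 71 h{\left(j \right)} = 56 + 71 \frac{13}{10 + 13 \left(-10\right)} = 56 + 71 \frac{13}{10 - 130} = 56 + 71 \frac{13}{-120} = 56 + 71 \cdot 13 \left(- \frac{1}{120}\right) = 56 + 71 \left(- \frac{13}{120}\right) = 56 - \frac{923}{120} = \frac{5797}{120}$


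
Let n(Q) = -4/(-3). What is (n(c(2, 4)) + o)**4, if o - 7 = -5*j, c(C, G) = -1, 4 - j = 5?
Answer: 2560000/81 ≈ 31605.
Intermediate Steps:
j = -1 (j = 4 - 1*5 = 4 - 5 = -1)
n(Q) = 4/3 (n(Q) = -4*(-1/3) = 4/3)
o = 12 (o = 7 - 5*(-1) = 7 + 5 = 12)
(n(c(2, 4)) + o)**4 = (4/3 + 12)**4 = (40/3)**4 = 2560000/81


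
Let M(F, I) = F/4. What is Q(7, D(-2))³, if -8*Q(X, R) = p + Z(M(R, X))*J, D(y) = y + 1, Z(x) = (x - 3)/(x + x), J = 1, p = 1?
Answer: -3375/4096 ≈ -0.82397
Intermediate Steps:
M(F, I) = F/4 (M(F, I) = F*(¼) = F/4)
Z(x) = (-3 + x)/(2*x) (Z(x) = (-3 + x)/((2*x)) = (-3 + x)*(1/(2*x)) = (-3 + x)/(2*x))
D(y) = 1 + y
Q(X, R) = -⅛ - (-3 + R/4)/(4*R) (Q(X, R) = -(1 + ((-3 + R/4)/(2*((R/4))))*1)/8 = -(1 + ((4/R)*(-3 + R/4)/2)*1)/8 = -(1 + (2*(-3 + R/4)/R)*1)/8 = -(1 + 2*(-3 + R/4)/R)/8 = -⅛ - (-3 + R/4)/(4*R))
Q(7, D(-2))³ = (3*(4 - (1 - 2))/(16*(1 - 2)))³ = ((3/16)*(4 - 1*(-1))/(-1))³ = ((3/16)*(-1)*(4 + 1))³ = ((3/16)*(-1)*5)³ = (-15/16)³ = -3375/4096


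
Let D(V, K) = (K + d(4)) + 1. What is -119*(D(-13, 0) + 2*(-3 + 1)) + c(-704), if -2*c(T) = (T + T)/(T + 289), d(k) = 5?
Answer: -99474/415 ≈ -239.70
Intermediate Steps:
c(T) = -T/(289 + T) (c(T) = -(T + T)/(2*(T + 289)) = -2*T/(2*(289 + T)) = -T/(289 + T))
D(V, K) = 6 + K (D(V, K) = (K + 5) + 1 = (5 + K) + 1 = 6 + K)
-119*(D(-13, 0) + 2*(-3 + 1)) + c(-704) = -119*((6 + 0) + 2*(-3 + 1)) - 1*(-704)/(289 - 704) = -119*(6 + 2*(-2)) - 1*(-704)/(-415) = -119*(6 - 4) - 1*(-704)*(-1/415) = -119*2 - 704/415 = -238 - 704/415 = -99474/415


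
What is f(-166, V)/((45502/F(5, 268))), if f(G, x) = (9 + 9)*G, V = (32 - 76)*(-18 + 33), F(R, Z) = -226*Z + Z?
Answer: 90088200/22751 ≈ 3959.7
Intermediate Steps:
F(R, Z) = -225*Z
V = -660 (V = -44*15 = -660)
f(G, x) = 18*G
f(-166, V)/((45502/F(5, 268))) = (18*(-166))/((45502/((-225*268)))) = -2988/(45502/(-60300)) = -2988/(45502*(-1/60300)) = -2988/(-22751/30150) = -2988*(-30150/22751) = 90088200/22751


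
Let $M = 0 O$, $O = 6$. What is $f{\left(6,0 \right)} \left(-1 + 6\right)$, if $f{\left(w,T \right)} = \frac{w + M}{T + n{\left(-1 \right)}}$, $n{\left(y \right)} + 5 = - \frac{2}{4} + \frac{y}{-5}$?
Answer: $- \frac{300}{53} \approx -5.6604$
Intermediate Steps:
$M = 0$ ($M = 0 \cdot 6 = 0$)
$n{\left(y \right)} = - \frac{11}{2} - \frac{y}{5}$ ($n{\left(y \right)} = -5 + \left(- \frac{2}{4} + \frac{y}{-5}\right) = -5 + \left(\left(-2\right) \frac{1}{4} + y \left(- \frac{1}{5}\right)\right) = -5 - \left(\frac{1}{2} + \frac{y}{5}\right) = - \frac{11}{2} - \frac{y}{5}$)
$f{\left(w,T \right)} = \frac{w}{- \frac{53}{10} + T}$ ($f{\left(w,T \right)} = \frac{w + 0}{T - \frac{53}{10}} = \frac{w}{T + \left(- \frac{11}{2} + \frac{1}{5}\right)} = \frac{w}{T - \frac{53}{10}} = \frac{w}{- \frac{53}{10} + T}$)
$f{\left(6,0 \right)} \left(-1 + 6\right) = 10 \cdot 6 \frac{1}{-53 + 10 \cdot 0} \left(-1 + 6\right) = 10 \cdot 6 \frac{1}{-53 + 0} \cdot 5 = 10 \cdot 6 \frac{1}{-53} \cdot 5 = 10 \cdot 6 \left(- \frac{1}{53}\right) 5 = \left(- \frac{60}{53}\right) 5 = - \frac{300}{53}$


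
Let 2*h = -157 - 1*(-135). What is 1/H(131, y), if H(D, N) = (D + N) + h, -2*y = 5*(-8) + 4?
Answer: 1/138 ≈ 0.0072464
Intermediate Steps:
h = -11 (h = (-157 - 1*(-135))/2 = (-157 + 135)/2 = (½)*(-22) = -11)
y = 18 (y = -(5*(-8) + 4)/2 = -(-40 + 4)/2 = -½*(-36) = 18)
H(D, N) = -11 + D + N (H(D, N) = (D + N) - 11 = -11 + D + N)
1/H(131, y) = 1/(-11 + 131 + 18) = 1/138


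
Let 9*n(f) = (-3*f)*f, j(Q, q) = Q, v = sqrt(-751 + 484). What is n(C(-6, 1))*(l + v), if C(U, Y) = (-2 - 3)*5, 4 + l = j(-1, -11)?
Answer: 3125/3 - 625*I*sqrt(267)/3 ≈ 1041.7 - 3404.2*I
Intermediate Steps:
v = I*sqrt(267) (v = sqrt(-267) = I*sqrt(267) ≈ 16.34*I)
l = -5 (l = -4 - 1 = -5)
C(U, Y) = -25 (C(U, Y) = -5*5 = -25)
n(f) = -f**2/3 (n(f) = ((-3*f)*f)/9 = (-3*f**2)/9 = -f**2/3)
n(C(-6, 1))*(l + v) = (-1/3*(-25)**2)*(-5 + I*sqrt(267)) = (-1/3*625)*(-5 + I*sqrt(267)) = -625*(-5 + I*sqrt(267))/3 = 3125/3 - 625*I*sqrt(267)/3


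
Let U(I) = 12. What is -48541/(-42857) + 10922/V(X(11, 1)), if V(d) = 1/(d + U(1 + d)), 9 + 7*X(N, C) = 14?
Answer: 41659829493/299999 ≈ 1.3887e+5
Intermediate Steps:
X(N, C) = 5/7 (X(N, C) = -9/7 + (1/7)*14 = -9/7 + 2 = 5/7)
V(d) = 1/(12 + d) (V(d) = 1/(d + 12) = 1/(12 + d))
-48541/(-42857) + 10922/V(X(11, 1)) = -48541/(-42857) + 10922/(1/(12 + 5/7)) = -48541*(-1/42857) + 10922/(1/(89/7)) = 48541/42857 + 10922/(7/89) = 48541/42857 + 10922*(89/7) = 48541/42857 + 972058/7 = 41659829493/299999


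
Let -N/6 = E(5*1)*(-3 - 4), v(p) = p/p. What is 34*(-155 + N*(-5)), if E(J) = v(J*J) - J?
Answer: 23290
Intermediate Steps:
v(p) = 1
E(J) = 1 - J
N = -168 (N = -6*(1 - 5)*(-3 - 4) = -6*(1 - 1*5)*(-7) = -6*(1 - 5)*(-7) = -(-24)*(-7) = -6*28 = -168)
34*(-155 + N*(-5)) = 34*(-155 - 168*(-5)) = 34*(-155 + 840) = 34*685 = 23290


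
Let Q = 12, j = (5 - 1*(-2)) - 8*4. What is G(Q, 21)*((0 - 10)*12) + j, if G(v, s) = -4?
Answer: 455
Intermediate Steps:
j = -25 (j = (5 + 2) - 32 = 7 - 32 = -25)
G(Q, 21)*((0 - 10)*12) + j = -4*(0 - 10)*12 - 25 = -(-40)*12 - 25 = -4*(-120) - 25 = 480 - 25 = 455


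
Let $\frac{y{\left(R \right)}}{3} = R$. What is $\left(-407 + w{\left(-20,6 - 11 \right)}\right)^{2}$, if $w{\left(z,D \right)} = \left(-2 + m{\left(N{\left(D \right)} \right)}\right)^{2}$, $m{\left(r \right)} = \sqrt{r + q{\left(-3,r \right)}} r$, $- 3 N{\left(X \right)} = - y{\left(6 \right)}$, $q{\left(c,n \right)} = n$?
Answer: $7753 - 2784 \sqrt{3} \approx 2931.0$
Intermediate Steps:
$y{\left(R \right)} = 3 R$
$N{\left(X \right)} = 6$ ($N{\left(X \right)} = - \frac{\left(-1\right) 3 \cdot 6}{3} = - \frac{\left(-1\right) 18}{3} = \left(- \frac{1}{3}\right) \left(-18\right) = 6$)
$m{\left(r \right)} = \sqrt{2} r^{\frac{3}{2}}$ ($m{\left(r \right)} = \sqrt{r + r} r = \sqrt{2 r} r = \sqrt{2} \sqrt{r} r = \sqrt{2} r^{\frac{3}{2}}$)
$w{\left(z,D \right)} = \left(-2 + 12 \sqrt{3}\right)^{2}$ ($w{\left(z,D \right)} = \left(-2 + \sqrt{2} \cdot 6^{\frac{3}{2}}\right)^{2} = \left(-2 + \sqrt{2} \cdot 6 \sqrt{6}\right)^{2} = \left(-2 + 12 \sqrt{3}\right)^{2}$)
$\left(-407 + w{\left(-20,6 - 11 \right)}\right)^{2} = \left(-407 + \left(436 - 48 \sqrt{3}\right)\right)^{2} = \left(29 - 48 \sqrt{3}\right)^{2}$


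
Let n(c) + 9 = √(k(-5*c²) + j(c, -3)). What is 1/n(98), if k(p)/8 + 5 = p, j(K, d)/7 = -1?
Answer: -3/128096 - I*√384207/384288 ≈ -2.342e-5 - 0.001613*I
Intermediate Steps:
j(K, d) = -7 (j(K, d) = 7*(-1) = -7)
k(p) = -40 + 8*p
n(c) = -9 + √(-47 - 40*c²) (n(c) = -9 + √((-40 + 8*(-5*c²)) - 7) = -9 + √((-40 - 40*c²) - 7) = -9 + √(-47 - 40*c²))
1/n(98) = 1/(-9 + √(-47 - 40*98²)) = 1/(-9 + √(-47 - 40*9604)) = 1/(-9 + √(-47 - 384160)) = 1/(-9 + √(-384207)) = 1/(-9 + I*√384207)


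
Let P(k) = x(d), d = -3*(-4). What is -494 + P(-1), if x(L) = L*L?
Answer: -350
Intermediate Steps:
d = 12
x(L) = L**2
P(k) = 144 (P(k) = 12**2 = 144)
-494 + P(-1) = -494 + 144 = -350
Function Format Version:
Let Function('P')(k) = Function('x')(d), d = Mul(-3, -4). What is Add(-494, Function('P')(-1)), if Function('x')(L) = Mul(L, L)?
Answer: -350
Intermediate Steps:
d = 12
Function('x')(L) = Pow(L, 2)
Function('P')(k) = 144 (Function('P')(k) = Pow(12, 2) = 144)
Add(-494, Function('P')(-1)) = Add(-494, 144) = -350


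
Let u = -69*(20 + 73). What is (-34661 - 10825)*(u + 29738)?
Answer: -1060779006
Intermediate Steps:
u = -6417 (u = -69*93 = -6417)
(-34661 - 10825)*(u + 29738) = (-34661 - 10825)*(-6417 + 29738) = -45486*23321 = -1060779006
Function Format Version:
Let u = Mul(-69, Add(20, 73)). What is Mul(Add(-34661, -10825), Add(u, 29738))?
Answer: -1060779006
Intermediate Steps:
u = -6417 (u = Mul(-69, 93) = -6417)
Mul(Add(-34661, -10825), Add(u, 29738)) = Mul(Add(-34661, -10825), Add(-6417, 29738)) = Mul(-45486, 23321) = -1060779006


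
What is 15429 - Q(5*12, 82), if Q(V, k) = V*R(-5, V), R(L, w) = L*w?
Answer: 33429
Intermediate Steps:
Q(V, k) = -5*V**2 (Q(V, k) = V*(-5*V) = -5*V**2)
15429 - Q(5*12, 82) = 15429 - (-5)*(5*12)**2 = 15429 - (-5)*60**2 = 15429 - (-5)*3600 = 15429 - 1*(-18000) = 15429 + 18000 = 33429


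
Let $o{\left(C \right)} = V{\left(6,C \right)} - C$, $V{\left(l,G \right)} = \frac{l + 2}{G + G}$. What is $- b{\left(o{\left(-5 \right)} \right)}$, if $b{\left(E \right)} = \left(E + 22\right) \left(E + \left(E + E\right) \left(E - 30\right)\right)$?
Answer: $\frac{696003}{125} \approx 5568.0$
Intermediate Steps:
$V{\left(l,G \right)} = \frac{2 + l}{2 G}$
$o{\left(C \right)} = - C + \frac{4}{C}$ ($o{\left(C \right)} = \frac{2 + 6}{2 C} - C = \frac{1}{2} \frac{1}{C} 8 - C = \frac{4}{C} - C = - C + \frac{4}{C}$)
$b{\left(E \right)} = \left(22 + E\right) \left(E + 2 E \left(-30 + E\right)\right)$
$- b{\left(o{\left(-5 \right)} \right)} = - \left(\left(-1\right) \left(-5\right) + \frac{4}{-5}\right) \left(-1298 - 15 \left(\left(-1\right) \left(-5\right) + \frac{4}{-5}\right) + 2 \left(\left(-1\right) \left(-5\right) + \frac{4}{-5}\right)^{2}\right) = - \left(5 + 4 \left(- \frac{1}{5}\right)\right) \left(-1298 - 15 \left(5 + 4 \left(- \frac{1}{5}\right)\right) + 2 \left(5 + 4 \left(- \frac{1}{5}\right)\right)^{2}\right) = - \left(5 - \frac{4}{5}\right) \left(-1298 - 15 \left(5 - \frac{4}{5}\right) + 2 \left(5 - \frac{4}{5}\right)^{2}\right) = - \frac{21 \left(-1298 - 63 + 2 \left(\frac{21}{5}\right)^{2}\right)}{5} = - \frac{21 \left(-1298 - 63 + 2 \cdot \frac{441}{25}\right)}{5} = - \frac{21 \left(-1298 - 63 + \frac{882}{25}\right)}{5} = - \frac{21 \left(-33143\right)}{5 \cdot 25} = \left(-1\right) \left(- \frac{696003}{125}\right) = \frac{696003}{125}$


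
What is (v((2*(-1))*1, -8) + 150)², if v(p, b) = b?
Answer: 20164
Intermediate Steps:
(v((2*(-1))*1, -8) + 150)² = (-8 + 150)² = 142² = 20164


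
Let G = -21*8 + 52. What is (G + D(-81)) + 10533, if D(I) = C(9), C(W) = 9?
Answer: 10426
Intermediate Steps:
G = -116 (G = -168 + 52 = -116)
D(I) = 9
(G + D(-81)) + 10533 = (-116 + 9) + 10533 = -107 + 10533 = 10426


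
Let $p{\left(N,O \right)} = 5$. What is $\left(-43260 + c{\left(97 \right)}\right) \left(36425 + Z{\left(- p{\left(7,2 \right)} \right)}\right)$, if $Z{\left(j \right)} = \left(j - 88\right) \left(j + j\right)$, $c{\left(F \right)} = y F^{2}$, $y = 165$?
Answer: $56377099875$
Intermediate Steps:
$c{\left(F \right)} = 165 F^{2}$
$Z{\left(j \right)} = 2 j \left(-88 + j\right)$ ($Z{\left(j \right)} = \left(-88 + j\right) 2 j = 2 j \left(-88 + j\right)$)
$\left(-43260 + c{\left(97 \right)}\right) \left(36425 + Z{\left(- p{\left(7,2 \right)} \right)}\right) = \left(-43260 + 165 \cdot 97^{2}\right) \left(36425 + 2 \left(\left(-1\right) 5\right) \left(-88 - 5\right)\right) = \left(-43260 + 165 \cdot 9409\right) \left(36425 + 2 \left(-5\right) \left(-88 - 5\right)\right) = \left(-43260 + 1552485\right) \left(36425 + 2 \left(-5\right) \left(-93\right)\right) = 1509225 \left(36425 + 930\right) = 1509225 \cdot 37355 = 56377099875$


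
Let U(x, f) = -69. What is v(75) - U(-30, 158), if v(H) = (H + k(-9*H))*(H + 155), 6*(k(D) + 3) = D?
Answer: -9246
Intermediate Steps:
k(D) = -3 + D/6
v(H) = (-3 - H/2)*(155 + H) (v(H) = (H + (-3 + (-9*H)/6))*(H + 155) = (H + (-3 - 3*H/2))*(155 + H) = (-3 - H/2)*(155 + H))
v(75) - U(-30, 158) = (-465 - 161/2*75 - ½*75²) - 1*(-69) = (-465 - 12075/2 - ½*5625) + 69 = (-465 - 12075/2 - 5625/2) + 69 = -9315 + 69 = -9246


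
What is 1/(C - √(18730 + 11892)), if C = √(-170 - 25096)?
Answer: -1/(√30622 - I*√25266) ≈ -0.0031311 - 0.0028441*I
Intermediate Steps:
C = I*√25266 (C = √(-25266) = I*√25266 ≈ 158.95*I)
1/(C - √(18730 + 11892)) = 1/(I*√25266 - √(18730 + 11892)) = 1/(I*√25266 - √30622) = 1/(-√30622 + I*√25266)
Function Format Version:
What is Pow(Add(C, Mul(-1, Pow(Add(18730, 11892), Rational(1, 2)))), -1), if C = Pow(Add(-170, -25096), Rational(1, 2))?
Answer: Mul(-1, Pow(Add(Pow(30622, Rational(1, 2)), Mul(-1, I, Pow(25266, Rational(1, 2)))), -1)) ≈ Add(-0.0031311, Mul(-0.0028441, I))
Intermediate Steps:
C = Mul(I, Pow(25266, Rational(1, 2))) (C = Pow(-25266, Rational(1, 2)) = Mul(I, Pow(25266, Rational(1, 2))) ≈ Mul(158.95, I))
Pow(Add(C, Mul(-1, Pow(Add(18730, 11892), Rational(1, 2)))), -1) = Pow(Add(Mul(I, Pow(25266, Rational(1, 2))), Mul(-1, Pow(Add(18730, 11892), Rational(1, 2)))), -1) = Pow(Add(Mul(I, Pow(25266, Rational(1, 2))), Mul(-1, Pow(30622, Rational(1, 2)))), -1) = Pow(Add(Mul(-1, Pow(30622, Rational(1, 2))), Mul(I, Pow(25266, Rational(1, 2)))), -1)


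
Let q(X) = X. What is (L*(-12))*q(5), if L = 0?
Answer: 0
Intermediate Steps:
(L*(-12))*q(5) = (0*(-12))*5 = 0*5 = 0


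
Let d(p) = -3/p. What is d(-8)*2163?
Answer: 6489/8 ≈ 811.13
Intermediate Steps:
d(-8)*2163 = -3/(-8)*2163 = -3*(-1/8)*2163 = (3/8)*2163 = 6489/8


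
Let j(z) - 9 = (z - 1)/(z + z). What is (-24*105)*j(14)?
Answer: -23850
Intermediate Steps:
j(z) = 9 + (-1 + z)/(2*z) (j(z) = 9 + (z - 1)/(z + z) = 9 + (-1 + z)/((2*z)) = 9 + (-1 + z)*(1/(2*z)) = 9 + (-1 + z)/(2*z))
(-24*105)*j(14) = (-24*105)*((½)*(-1 + 19*14)/14) = -1260*(-1 + 266)/14 = -1260*265/14 = -2520*265/28 = -23850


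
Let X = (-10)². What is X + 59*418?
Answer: 24762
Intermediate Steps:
X = 100
X + 59*418 = 100 + 59*418 = 100 + 24662 = 24762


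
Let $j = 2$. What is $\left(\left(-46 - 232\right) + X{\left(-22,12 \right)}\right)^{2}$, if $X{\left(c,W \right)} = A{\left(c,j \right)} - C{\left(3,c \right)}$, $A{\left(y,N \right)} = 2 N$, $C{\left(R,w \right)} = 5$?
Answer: $77841$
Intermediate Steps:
$X{\left(c,W \right)} = -1$ ($X{\left(c,W \right)} = 2 \cdot 2 - 5 = 4 - 5 = -1$)
$\left(\left(-46 - 232\right) + X{\left(-22,12 \right)}\right)^{2} = \left(\left(-46 - 232\right) - 1\right)^{2} = \left(-278 - 1\right)^{2} = \left(-279\right)^{2} = 77841$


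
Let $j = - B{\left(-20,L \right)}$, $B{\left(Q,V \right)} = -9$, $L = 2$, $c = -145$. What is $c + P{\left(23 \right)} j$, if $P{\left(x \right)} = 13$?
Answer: $-28$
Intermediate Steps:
$j = 9$ ($j = \left(-1\right) \left(-9\right) = 9$)
$c + P{\left(23 \right)} j = -145 + 13 \cdot 9 = -145 + 117 = -28$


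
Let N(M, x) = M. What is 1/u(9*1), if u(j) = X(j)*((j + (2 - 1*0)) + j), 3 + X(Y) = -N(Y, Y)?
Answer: -1/240 ≈ -0.0041667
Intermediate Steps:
X(Y) = -3 - Y
u(j) = (-3 - j)*(2 + 2*j) (u(j) = (-3 - j)*((j + (2 - 1*0)) + j) = (-3 - j)*((j + (2 + 0)) + j) = (-3 - j)*((j + 2) + j) = (-3 - j)*((2 + j) + j) = (-3 - j)*(2 + 2*j))
1/u(9*1) = 1/(-2*(1 + 9*1)*(3 + 9*1)) = 1/(-2*(1 + 9)*(3 + 9)) = 1/(-2*10*12) = 1/(-240) = -1/240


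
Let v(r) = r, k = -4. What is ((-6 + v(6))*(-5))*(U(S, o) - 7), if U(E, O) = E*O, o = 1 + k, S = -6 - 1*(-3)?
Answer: 0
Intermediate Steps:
S = -3 (S = -6 + 3 = -3)
o = -3 (o = 1 - 4 = -3)
((-6 + v(6))*(-5))*(U(S, o) - 7) = ((-6 + 6)*(-5))*(-3*(-3) - 7) = (0*(-5))*(9 - 7) = 0*2 = 0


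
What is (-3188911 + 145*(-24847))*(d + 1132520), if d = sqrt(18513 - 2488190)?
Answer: -7691765529520 - 6791726*I*sqrt(2469677) ≈ -7.6918e+12 - 1.0673e+10*I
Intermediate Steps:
d = I*sqrt(2469677) (d = sqrt(-2469677) = I*sqrt(2469677) ≈ 1571.5*I)
(-3188911 + 145*(-24847))*(d + 1132520) = (-3188911 + 145*(-24847))*(I*sqrt(2469677) + 1132520) = (-3188911 - 3602815)*(1132520 + I*sqrt(2469677)) = -6791726*(1132520 + I*sqrt(2469677)) = -7691765529520 - 6791726*I*sqrt(2469677)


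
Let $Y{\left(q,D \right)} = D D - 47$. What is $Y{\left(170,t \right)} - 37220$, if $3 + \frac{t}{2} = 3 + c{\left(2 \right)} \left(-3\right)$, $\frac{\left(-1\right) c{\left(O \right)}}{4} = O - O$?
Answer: $-37267$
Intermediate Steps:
$c{\left(O \right)} = 0$ ($c{\left(O \right)} = - 4 \left(O - O\right) = \left(-4\right) 0 = 0$)
$t = 0$ ($t = -6 + 2 \left(3 + 0 \left(-3\right)\right) = -6 + 2 \left(3 + 0\right) = -6 + 2 \cdot 3 = -6 + 6 = 0$)
$Y{\left(q,D \right)} = -47 + D^{2}$ ($Y{\left(q,D \right)} = D^{2} - 47 = -47 + D^{2}$)
$Y{\left(170,t \right)} - 37220 = \left(-47 + 0^{2}\right) - 37220 = \left(-47 + 0\right) - 37220 = -47 - 37220 = -37267$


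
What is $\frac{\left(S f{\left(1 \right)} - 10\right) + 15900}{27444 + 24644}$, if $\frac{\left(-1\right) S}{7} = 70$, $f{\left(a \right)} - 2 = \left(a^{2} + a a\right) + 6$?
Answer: $\frac{5495}{26044} \approx 0.21099$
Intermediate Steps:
$f{\left(a \right)} = 8 + 2 a^{2}$ ($f{\left(a \right)} = 2 + \left(\left(a^{2} + a a\right) + 6\right) = 2 + \left(\left(a^{2} + a^{2}\right) + 6\right) = 2 + \left(2 a^{2} + 6\right) = 2 + \left(6 + 2 a^{2}\right) = 8 + 2 a^{2}$)
$S = -490$ ($S = \left(-7\right) 70 = -490$)
$\frac{\left(S f{\left(1 \right)} - 10\right) + 15900}{27444 + 24644} = \frac{\left(- 490 \left(8 + 2 \cdot 1^{2}\right) - 10\right) + 15900}{27444 + 24644} = \frac{\left(- 490 \left(8 + 2 \cdot 1\right) - 10\right) + 15900}{52088} = \left(\left(- 490 \left(8 + 2\right) - 10\right) + 15900\right) \frac{1}{52088} = \left(\left(\left(-490\right) 10 - 10\right) + 15900\right) \frac{1}{52088} = \left(\left(-4900 - 10\right) + 15900\right) \frac{1}{52088} = \left(-4910 + 15900\right) \frac{1}{52088} = 10990 \cdot \frac{1}{52088} = \frac{5495}{26044}$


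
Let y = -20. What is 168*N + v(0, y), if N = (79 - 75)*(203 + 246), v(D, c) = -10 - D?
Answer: 301718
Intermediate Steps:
N = 1796 (N = 4*449 = 1796)
168*N + v(0, y) = 168*1796 + (-10 - 1*0) = 301728 + (-10 + 0) = 301728 - 10 = 301718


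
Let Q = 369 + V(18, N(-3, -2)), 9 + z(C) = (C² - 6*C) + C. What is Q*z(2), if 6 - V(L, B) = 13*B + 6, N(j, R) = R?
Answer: -5925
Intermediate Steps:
z(C) = -9 + C² - 5*C (z(C) = -9 + ((C² - 6*C) + C) = -9 + (C² - 5*C) = -9 + C² - 5*C)
V(L, B) = -13*B (V(L, B) = 6 - (13*B + 6) = 6 - (6 + 13*B) = 6 + (-6 - 13*B) = -13*B)
Q = 395 (Q = 369 - 13*(-2) = 369 + 26 = 395)
Q*z(2) = 395*(-9 + 2² - 5*2) = 395*(-9 + 4 - 10) = 395*(-15) = -5925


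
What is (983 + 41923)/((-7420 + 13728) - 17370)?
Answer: -21453/5531 ≈ -3.8787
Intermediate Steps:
(983 + 41923)/((-7420 + 13728) - 17370) = 42906/(6308 - 17370) = 42906/(-11062) = 42906*(-1/11062) = -21453/5531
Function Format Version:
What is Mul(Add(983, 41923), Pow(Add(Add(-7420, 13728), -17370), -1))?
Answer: Rational(-21453, 5531) ≈ -3.8787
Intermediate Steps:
Mul(Add(983, 41923), Pow(Add(Add(-7420, 13728), -17370), -1)) = Mul(42906, Pow(Add(6308, -17370), -1)) = Mul(42906, Pow(-11062, -1)) = Mul(42906, Rational(-1, 11062)) = Rational(-21453, 5531)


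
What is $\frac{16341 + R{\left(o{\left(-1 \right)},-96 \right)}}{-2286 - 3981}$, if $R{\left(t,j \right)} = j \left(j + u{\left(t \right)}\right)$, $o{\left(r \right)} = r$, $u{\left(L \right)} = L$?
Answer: $- \frac{8551}{2089} \approx -4.0933$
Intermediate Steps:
$R{\left(t,j \right)} = j \left(j + t\right)$
$\frac{16341 + R{\left(o{\left(-1 \right)},-96 \right)}}{-2286 - 3981} = \frac{16341 - 96 \left(-96 - 1\right)}{-2286 - 3981} = \frac{16341 - -9312}{-2286 - 3981} = \frac{16341 + 9312}{-6267} = 25653 \left(- \frac{1}{6267}\right) = - \frac{8551}{2089}$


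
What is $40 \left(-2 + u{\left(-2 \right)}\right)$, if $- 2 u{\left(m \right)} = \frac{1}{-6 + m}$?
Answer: $- \frac{155}{2} \approx -77.5$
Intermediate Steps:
$u{\left(m \right)} = - \frac{1}{2 \left(-6 + m\right)}$
$40 \left(-2 + u{\left(-2 \right)}\right) = 40 \left(-2 - \frac{1}{-12 + 2 \left(-2\right)}\right) = 40 \left(-2 - \frac{1}{-12 - 4}\right) = 40 \left(-2 - \frac{1}{-16}\right) = 40 \left(-2 - - \frac{1}{16}\right) = 40 \left(-2 + \frac{1}{16}\right) = 40 \left(- \frac{31}{16}\right) = - \frac{155}{2}$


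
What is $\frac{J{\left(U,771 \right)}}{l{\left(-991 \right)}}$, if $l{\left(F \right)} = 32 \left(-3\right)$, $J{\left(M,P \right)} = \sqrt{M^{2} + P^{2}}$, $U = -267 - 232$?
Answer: $- \frac{\sqrt{843442}}{96} \approx -9.5666$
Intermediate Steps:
$U = -499$
$l{\left(F \right)} = -96$
$\frac{J{\left(U,771 \right)}}{l{\left(-991 \right)}} = \frac{\sqrt{\left(-499\right)^{2} + 771^{2}}}{-96} = \sqrt{249001 + 594441} \left(- \frac{1}{96}\right) = \sqrt{843442} \left(- \frac{1}{96}\right) = - \frac{\sqrt{843442}}{96}$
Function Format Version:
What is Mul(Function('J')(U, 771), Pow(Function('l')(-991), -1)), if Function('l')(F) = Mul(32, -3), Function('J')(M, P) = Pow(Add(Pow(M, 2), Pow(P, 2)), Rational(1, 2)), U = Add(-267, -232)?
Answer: Mul(Rational(-1, 96), Pow(843442, Rational(1, 2))) ≈ -9.5666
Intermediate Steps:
U = -499
Function('l')(F) = -96
Mul(Function('J')(U, 771), Pow(Function('l')(-991), -1)) = Mul(Pow(Add(Pow(-499, 2), Pow(771, 2)), Rational(1, 2)), Pow(-96, -1)) = Mul(Pow(Add(249001, 594441), Rational(1, 2)), Rational(-1, 96)) = Mul(Pow(843442, Rational(1, 2)), Rational(-1, 96)) = Mul(Rational(-1, 96), Pow(843442, Rational(1, 2)))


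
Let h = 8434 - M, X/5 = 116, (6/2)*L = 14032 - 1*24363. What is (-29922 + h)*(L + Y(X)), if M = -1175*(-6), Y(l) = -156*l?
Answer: 8041180798/3 ≈ 2.6804e+9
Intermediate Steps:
L = -10331/3 (L = (14032 - 1*24363)/3 = (14032 - 24363)/3 = (⅓)*(-10331) = -10331/3 ≈ -3443.7)
X = 580 (X = 5*116 = 580)
M = 7050
h = 1384 (h = 8434 - 1*7050 = 8434 - 7050 = 1384)
(-29922 + h)*(L + Y(X)) = (-29922 + 1384)*(-10331/3 - 156*580) = -28538*(-10331/3 - 90480) = -28538*(-281771/3) = 8041180798/3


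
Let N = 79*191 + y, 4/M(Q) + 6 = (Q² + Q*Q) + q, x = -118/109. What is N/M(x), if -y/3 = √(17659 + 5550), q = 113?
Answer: 19602346235/47524 - 3897345*√23209/47524 ≈ 3.9998e+5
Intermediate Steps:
x = -118/109 (x = -118*1/109 = -118/109 ≈ -1.0826)
M(Q) = 4/(107 + 2*Q²) (M(Q) = 4/(-6 + ((Q² + Q*Q) + 113)) = 4/(-6 + ((Q² + Q²) + 113)) = 4/(-6 + (2*Q² + 113)) = 4/(-6 + (113 + 2*Q²)) = 4/(107 + 2*Q²))
y = -3*√23209 (y = -3*√(17659 + 5550) = -3*√23209 ≈ -457.04)
N = 15089 - 3*√23209 (N = 79*191 - 3*√23209 = 15089 - 3*√23209 ≈ 14632.)
N/M(x) = (15089 - 3*√23209)/((4/(107 + 2*(-118/109)²))) = (15089 - 3*√23209)/((4/(107 + 2*(13924/11881)))) = (15089 - 3*√23209)/((4/(107 + 27848/11881))) = (15089 - 3*√23209)/((4/(1299115/11881))) = (15089 - 3*√23209)/((4*(11881/1299115))) = (15089 - 3*√23209)/(47524/1299115) = (15089 - 3*√23209)*(1299115/47524) = 19602346235/47524 - 3897345*√23209/47524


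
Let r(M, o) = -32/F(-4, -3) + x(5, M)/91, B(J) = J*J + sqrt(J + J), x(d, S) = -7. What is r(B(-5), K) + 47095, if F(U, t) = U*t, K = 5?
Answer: 1836598/39 ≈ 47092.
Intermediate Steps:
B(J) = J**2 + sqrt(2)*sqrt(J) (B(J) = J**2 + sqrt(2*J) = J**2 + sqrt(2)*sqrt(J))
r(M, o) = -107/39 (r(M, o) = -32/((-4*(-3))) - 7/91 = -32/12 - 7*1/91 = -32*1/12 - 1/13 = -8/3 - 1/13 = -107/39)
r(B(-5), K) + 47095 = -107/39 + 47095 = 1836598/39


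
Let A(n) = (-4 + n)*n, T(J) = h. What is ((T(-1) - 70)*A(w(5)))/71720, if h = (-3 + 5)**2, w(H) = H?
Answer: -3/652 ≈ -0.0046012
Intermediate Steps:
h = 4 (h = 2**2 = 4)
T(J) = 4
A(n) = n*(-4 + n)
((T(-1) - 70)*A(w(5)))/71720 = ((4 - 70)*(5*(-4 + 5)))/71720 = -330*(1/71720) = -66*5*(1/71720) = -330*1/71720 = -3/652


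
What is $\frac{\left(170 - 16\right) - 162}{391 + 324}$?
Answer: $- \frac{8}{715} \approx -0.011189$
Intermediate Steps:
$\frac{\left(170 - 16\right) - 162}{391 + 324} = \frac{\left(170 - 16\right) - 162}{715} = \left(154 - 162\right) \frac{1}{715} = \left(-8\right) \frac{1}{715} = - \frac{8}{715}$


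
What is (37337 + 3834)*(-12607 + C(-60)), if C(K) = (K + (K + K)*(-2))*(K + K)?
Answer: -1408336397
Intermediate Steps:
C(K) = -6*K² (C(K) = (K + (2*K)*(-2))*(2*K) = (K - 4*K)*(2*K) = (-3*K)*(2*K) = -6*K²)
(37337 + 3834)*(-12607 + C(-60)) = (37337 + 3834)*(-12607 - 6*(-60)²) = 41171*(-12607 - 6*3600) = 41171*(-12607 - 21600) = 41171*(-34207) = -1408336397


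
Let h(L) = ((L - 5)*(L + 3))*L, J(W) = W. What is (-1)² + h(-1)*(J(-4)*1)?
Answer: -47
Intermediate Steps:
h(L) = L*(-5 + L)*(3 + L) (h(L) = ((-5 + L)*(3 + L))*L = L*(-5 + L)*(3 + L))
(-1)² + h(-1)*(J(-4)*1) = (-1)² + (-(-15 + (-1)² - 2*(-1)))*(-4*1) = 1 - (-15 + 1 + 2)*(-4) = 1 - 1*(-12)*(-4) = 1 + 12*(-4) = 1 - 48 = -47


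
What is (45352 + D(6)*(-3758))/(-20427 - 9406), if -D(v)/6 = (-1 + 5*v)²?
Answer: -19008220/29833 ≈ -637.15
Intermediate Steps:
D(v) = -6*(-1 + 5*v)²
(45352 + D(6)*(-3758))/(-20427 - 9406) = (45352 - 6*(-1 + 5*6)²*(-3758))/(-20427 - 9406) = (45352 - 6*(-1 + 30)²*(-3758))/(-29833) = (45352 - 6*29²*(-3758))*(-1/29833) = (45352 - 6*841*(-3758))*(-1/29833) = (45352 - 5046*(-3758))*(-1/29833) = (45352 + 18962868)*(-1/29833) = 19008220*(-1/29833) = -19008220/29833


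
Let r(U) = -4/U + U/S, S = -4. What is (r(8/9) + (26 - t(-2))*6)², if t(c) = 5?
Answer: 4765489/324 ≈ 14708.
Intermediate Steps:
r(U) = -4/U - U/4 (r(U) = -4/U + U/(-4) = -4/U + U*(-¼) = -4/U - U/4)
(r(8/9) + (26 - t(-2))*6)² = ((-4/(8/9) - 2/9) + (26 - 1*5)*6)² = ((-4/(8*(⅑)) - 2/9) + (26 - 5)*6)² = ((-4/8/9 - ¼*8/9) + 21*6)² = ((-4*9/8 - 2/9) + 126)² = ((-9/2 - 2/9) + 126)² = (-85/18 + 126)² = (2183/18)² = 4765489/324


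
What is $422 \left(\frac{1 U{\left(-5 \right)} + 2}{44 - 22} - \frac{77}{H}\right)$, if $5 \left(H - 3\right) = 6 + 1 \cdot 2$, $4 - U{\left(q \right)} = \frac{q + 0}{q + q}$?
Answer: $- \frac{320087}{46} \approx -6958.4$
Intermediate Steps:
$U{\left(q \right)} = \frac{7}{2}$ ($U{\left(q \right)} = 4 - \frac{q + 0}{q + q} = 4 - \frac{q}{2 q} = 4 - q \frac{1}{2 q} = 4 - \frac{1}{2} = \frac{7}{2}$)
$H = \frac{23}{5}$ ($H = 3 + \frac{6 + 1 \cdot 2}{5} = 3 + \frac{6 + 2}{5} = 3 + \frac{1}{5} \cdot 8 = 3 + \frac{8}{5} = \frac{23}{5} \approx 4.6$)
$422 \left(\frac{1 U{\left(-5 \right)} + 2}{44 - 22} - \frac{77}{H}\right) = 422 \left(\frac{1 \cdot \frac{7}{2} + 2}{44 - 22} - \frac{77}{\frac{23}{5}}\right) = 422 \left(\frac{\frac{7}{2} + 2}{44 - 22} - \frac{385}{23}\right) = 422 \left(\frac{11}{2 \cdot 22} - \frac{385}{23}\right) = 422 \left(\frac{11}{2} \cdot \frac{1}{22} - \frac{385}{23}\right) = 422 \left(\frac{1}{4} - \frac{385}{23}\right) = 422 \left(- \frac{1517}{92}\right) = - \frac{320087}{46}$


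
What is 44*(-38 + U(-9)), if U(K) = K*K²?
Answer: -33748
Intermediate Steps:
U(K) = K³
44*(-38 + U(-9)) = 44*(-38 + (-9)³) = 44*(-38 - 729) = 44*(-767) = -33748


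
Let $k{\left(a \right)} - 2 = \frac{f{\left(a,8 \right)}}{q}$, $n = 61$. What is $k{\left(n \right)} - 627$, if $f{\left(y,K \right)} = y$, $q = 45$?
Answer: $- \frac{28064}{45} \approx -623.64$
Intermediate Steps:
$k{\left(a \right)} = 2 + \frac{a}{45}$
$k{\left(n \right)} - 627 = \left(2 + \frac{1}{45} \cdot 61\right) - 627 = \left(2 + \frac{61}{45}\right) - 627 = \frac{151}{45} - 627 = - \frac{28064}{45}$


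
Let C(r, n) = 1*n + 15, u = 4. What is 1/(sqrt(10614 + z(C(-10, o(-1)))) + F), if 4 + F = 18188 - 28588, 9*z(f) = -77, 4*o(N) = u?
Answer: -93636/974093495 - 3*sqrt(95449)/974093495 ≈ -9.7078e-5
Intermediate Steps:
o(N) = 1 (o(N) = (1/4)*4 = 1)
C(r, n) = 15 + n (C(r, n) = n + 15 = 15 + n)
z(f) = -77/9 (z(f) = (1/9)*(-77) = -77/9)
F = -10404 (F = -4 + (18188 - 28588) = -4 - 10400 = -10404)
1/(sqrt(10614 + z(C(-10, o(-1)))) + F) = 1/(sqrt(10614 - 77/9) - 10404) = 1/(sqrt(95449/9) - 10404) = 1/(sqrt(95449)/3 - 10404) = 1/(-10404 + sqrt(95449)/3)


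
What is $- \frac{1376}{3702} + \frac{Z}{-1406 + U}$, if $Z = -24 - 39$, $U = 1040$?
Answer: $- \frac{45065}{225822} \approx -0.19956$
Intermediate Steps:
$Z = -63$ ($Z = -24 - 39 = -63$)
$- \frac{1376}{3702} + \frac{Z}{-1406 + U} = - \frac{1376}{3702} - \frac{63}{-1406 + 1040} = \left(-1376\right) \frac{1}{3702} - \frac{63}{-366} = - \frac{688}{1851} - - \frac{21}{122} = - \frac{688}{1851} + \frac{21}{122} = - \frac{45065}{225822}$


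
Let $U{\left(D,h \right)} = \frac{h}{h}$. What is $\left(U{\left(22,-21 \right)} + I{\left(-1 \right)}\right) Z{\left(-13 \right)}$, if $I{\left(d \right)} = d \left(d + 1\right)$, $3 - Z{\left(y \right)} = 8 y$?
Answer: $107$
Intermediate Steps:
$Z{\left(y \right)} = 3 - 8 y$
$U{\left(D,h \right)} = 1$
$I{\left(d \right)} = d \left(1 + d\right)$
$\left(U{\left(22,-21 \right)} + I{\left(-1 \right)}\right) Z{\left(-13 \right)} = \left(1 - \left(1 - 1\right)\right) \left(3 - -104\right) = \left(1 - 0\right) \left(3 + 104\right) = \left(1 + 0\right) 107 = 1 \cdot 107 = 107$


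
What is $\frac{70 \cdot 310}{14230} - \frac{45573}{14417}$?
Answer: $- \frac{33565489}{20515391} \approx -1.6361$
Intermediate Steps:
$\frac{70 \cdot 310}{14230} - \frac{45573}{14417} = 21700 \cdot \frac{1}{14230} - \frac{45573}{14417} = \frac{2170}{1423} - \frac{45573}{14417} = - \frac{33565489}{20515391}$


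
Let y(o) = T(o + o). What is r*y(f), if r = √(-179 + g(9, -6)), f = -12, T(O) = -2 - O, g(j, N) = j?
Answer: 22*I*√170 ≈ 286.84*I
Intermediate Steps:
r = I*√170 (r = √(-179 + 9) = √(-170) = I*√170 ≈ 13.038*I)
y(o) = -2 - 2*o (y(o) = -2 - (o + o) = -2 - 2*o)
r*y(f) = (I*√170)*(-2 - 2*(-12)) = (I*√170)*(-2 + 24) = (I*√170)*22 = 22*I*√170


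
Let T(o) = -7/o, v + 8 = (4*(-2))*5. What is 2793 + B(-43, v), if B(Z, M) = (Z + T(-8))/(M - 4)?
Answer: 1162225/416 ≈ 2793.8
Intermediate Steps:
v = -48 (v = -8 + (4*(-2))*5 = -8 - 8*5 = -8 - 40 = -48)
B(Z, M) = (7/8 + Z)/(-4 + M) (B(Z, M) = (Z - 7/(-8))/(M - 4) = (Z - 7*(-⅛))/(-4 + M) = (Z + 7/8)/(-4 + M) = (7/8 + Z)/(-4 + M))
2793 + B(-43, v) = 2793 + (7/8 - 43)/(-4 - 48) = 2793 - 337/8/(-52) = 2793 - 1/52*(-337/8) = 2793 + 337/416 = 1162225/416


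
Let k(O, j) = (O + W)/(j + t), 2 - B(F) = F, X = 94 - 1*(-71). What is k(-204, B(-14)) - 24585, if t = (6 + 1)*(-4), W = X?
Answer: -98327/4 ≈ -24582.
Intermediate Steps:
X = 165 (X = 94 + 71 = 165)
W = 165
B(F) = 2 - F
t = -28 (t = 7*(-4) = -28)
k(O, j) = (165 + O)/(-28 + j) (k(O, j) = (O + 165)/(j - 28) = (165 + O)/(-28 + j))
k(-204, B(-14)) - 24585 = (165 - 204)/(-28 + (2 - 1*(-14))) - 24585 = -39/(-28 + (2 + 14)) - 24585 = -39/(-28 + 16) - 24585 = -39/(-12) - 24585 = -1/12*(-39) - 24585 = 13/4 - 24585 = -98327/4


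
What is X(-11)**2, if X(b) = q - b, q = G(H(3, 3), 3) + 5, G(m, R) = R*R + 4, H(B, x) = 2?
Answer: 841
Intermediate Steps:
G(m, R) = 4 + R**2 (G(m, R) = R**2 + 4 = 4 + R**2)
q = 18 (q = (4 + 3**2) + 5 = (4 + 9) + 5 = 13 + 5 = 18)
X(b) = 18 - b
X(-11)**2 = (18 - 1*(-11))**2 = (18 + 11)**2 = 29**2 = 841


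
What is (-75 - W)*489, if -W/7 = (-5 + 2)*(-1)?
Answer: -26406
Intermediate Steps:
W = -21 (W = -7*(-5 + 2)*(-1) = -(-21)*(-1) = -7*3 = -21)
(-75 - W)*489 = (-75 - 1*(-21))*489 = (-75 + 21)*489 = -54*489 = -26406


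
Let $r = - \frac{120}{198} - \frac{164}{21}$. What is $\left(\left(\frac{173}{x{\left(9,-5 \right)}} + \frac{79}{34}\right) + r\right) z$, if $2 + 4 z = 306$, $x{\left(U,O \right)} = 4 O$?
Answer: $- \frac{7332993}{6545} \approx -1120.4$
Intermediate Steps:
$r = - \frac{648}{77}$ ($r = \left(-120\right) \frac{1}{198} - \frac{164}{21} = - \frac{20}{33} - \frac{164}{21} = - \frac{648}{77} \approx -8.4156$)
$z = 76$ ($z = - \frac{1}{2} + \frac{1}{4} \cdot 306 = - \frac{1}{2} + \frac{153}{2} = 76$)
$\left(\left(\frac{173}{x{\left(9,-5 \right)}} + \frac{79}{34}\right) + r\right) z = \left(\left(\frac{173}{4 \left(-5\right)} + \frac{79}{34}\right) - \frac{648}{77}\right) 76 = \left(\left(\frac{173}{-20} + 79 \cdot \frac{1}{34}\right) - \frac{648}{77}\right) 76 = \left(\left(173 \left(- \frac{1}{20}\right) + \frac{79}{34}\right) - \frac{648}{77}\right) 76 = \left(\left(- \frac{173}{20} + \frac{79}{34}\right) - \frac{648}{77}\right) 76 = \left(- \frac{2151}{340} - \frac{648}{77}\right) 76 = \left(- \frac{385947}{26180}\right) 76 = - \frac{7332993}{6545}$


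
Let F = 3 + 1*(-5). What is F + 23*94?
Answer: 2160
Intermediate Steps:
F = -2 (F = 3 - 5 = -2)
F + 23*94 = -2 + 23*94 = -2 + 2162 = 2160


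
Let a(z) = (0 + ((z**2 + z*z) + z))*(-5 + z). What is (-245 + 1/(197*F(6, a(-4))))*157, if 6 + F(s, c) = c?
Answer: -1955022247/50826 ≈ -38465.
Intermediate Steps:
a(z) = (-5 + z)*(z + 2*z**2) (a(z) = (0 + ((z**2 + z**2) + z))*(-5 + z) = (0 + (2*z**2 + z))*(-5 + z) = (0 + (z + 2*z**2))*(-5 + z) = (z + 2*z**2)*(-5 + z) = (-5 + z)*(z + 2*z**2))
F(s, c) = -6 + c
(-245 + 1/(197*F(6, a(-4))))*157 = (-245 + 1/(197*(-6 - 4*(-5 - 9*(-4) + 2*(-4)**2))))*157 = (-245 + 1/(197*(-6 - 4*(-5 + 36 + 2*16))))*157 = (-245 + 1/(197*(-6 - 4*(-5 + 36 + 32))))*157 = (-245 + 1/(197*(-6 - 4*63)))*157 = (-245 + 1/(197*(-6 - 252)))*157 = (-245 + (1/197)/(-258))*157 = (-245 + (1/197)*(-1/258))*157 = (-245 - 1/50826)*157 = -12452371/50826*157 = -1955022247/50826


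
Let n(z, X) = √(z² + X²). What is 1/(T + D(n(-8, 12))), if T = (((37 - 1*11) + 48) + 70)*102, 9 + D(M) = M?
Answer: 14679/215472833 - 4*√13/215472833 ≈ 6.8058e-5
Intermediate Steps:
n(z, X) = √(X² + z²)
D(M) = -9 + M
T = 14688 (T = (((37 - 11) + 48) + 70)*102 = ((26 + 48) + 70)*102 = (74 + 70)*102 = 144*102 = 14688)
1/(T + D(n(-8, 12))) = 1/(14688 + (-9 + √(12² + (-8)²))) = 1/(14688 + (-9 + √(144 + 64))) = 1/(14688 + (-9 + √208)) = 1/(14688 + (-9 + 4*√13)) = 1/(14679 + 4*√13)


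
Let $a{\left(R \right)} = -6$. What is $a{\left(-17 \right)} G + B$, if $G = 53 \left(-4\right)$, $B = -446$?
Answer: $826$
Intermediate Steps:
$G = -212$
$a{\left(-17 \right)} G + B = \left(-6\right) \left(-212\right) - 446 = 1272 - 446 = 826$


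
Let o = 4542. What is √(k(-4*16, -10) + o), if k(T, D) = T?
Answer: √4478 ≈ 66.918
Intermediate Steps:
√(k(-4*16, -10) + o) = √(-4*16 + 4542) = √(-64 + 4542) = √4478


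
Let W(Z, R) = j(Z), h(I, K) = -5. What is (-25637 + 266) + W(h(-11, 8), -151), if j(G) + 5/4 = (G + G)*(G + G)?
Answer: -101089/4 ≈ -25272.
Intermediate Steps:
j(G) = -5/4 + 4*G² (j(G) = -5/4 + (G + G)*(G + G) = -5/4 + (2*G)*(2*G) = -5/4 + 4*G²)
W(Z, R) = -5/4 + 4*Z²
(-25637 + 266) + W(h(-11, 8), -151) = (-25637 + 266) + (-5/4 + 4*(-5)²) = -25371 + (-5/4 + 4*25) = -25371 + (-5/4 + 100) = -25371 + 395/4 = -101089/4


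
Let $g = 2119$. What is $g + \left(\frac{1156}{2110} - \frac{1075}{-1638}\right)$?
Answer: $\frac{3663903599}{1728090} \approx 2120.2$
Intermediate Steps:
$g + \left(\frac{1156}{2110} - \frac{1075}{-1638}\right) = 2119 + \left(\frac{1156}{2110} - \frac{1075}{-1638}\right) = 2119 + \left(1156 \cdot \frac{1}{2110} - - \frac{1075}{1638}\right) = 2119 + \left(\frac{578}{1055} + \frac{1075}{1638}\right) = 2119 + \frac{2080889}{1728090} = \frac{3663903599}{1728090}$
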